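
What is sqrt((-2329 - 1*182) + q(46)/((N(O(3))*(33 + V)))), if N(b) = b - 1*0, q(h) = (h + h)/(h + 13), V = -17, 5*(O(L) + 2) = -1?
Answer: I*sqrt(4230617479)/1298 ≈ 50.11*I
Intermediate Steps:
O(L) = -11/5 (O(L) = -2 + (1/5)*(-1) = -2 - 1/5 = -11/5)
q(h) = 2*h/(13 + h) (q(h) = (2*h)/(13 + h) = 2*h/(13 + h))
N(b) = b (N(b) = b + 0 = b)
sqrt((-2329 - 1*182) + q(46)/((N(O(3))*(33 + V)))) = sqrt((-2329 - 1*182) + (2*46/(13 + 46))/((-11*(33 - 17)/5))) = sqrt((-2329 - 182) + (2*46/59)/((-11/5*16))) = sqrt(-2511 + (2*46*(1/59))/(-176/5)) = sqrt(-2511 + (92/59)*(-5/176)) = sqrt(-2511 - 115/2596) = sqrt(-6518671/2596) = I*sqrt(4230617479)/1298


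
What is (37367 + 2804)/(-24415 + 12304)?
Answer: -40171/12111 ≈ -3.3169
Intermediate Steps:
(37367 + 2804)/(-24415 + 12304) = 40171/(-12111) = 40171*(-1/12111) = -40171/12111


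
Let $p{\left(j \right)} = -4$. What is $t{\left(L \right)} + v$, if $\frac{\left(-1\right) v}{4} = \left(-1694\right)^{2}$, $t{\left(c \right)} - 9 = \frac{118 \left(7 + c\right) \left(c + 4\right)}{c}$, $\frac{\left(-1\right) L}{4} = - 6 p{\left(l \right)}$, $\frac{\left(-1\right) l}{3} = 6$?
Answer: $- \frac{137863193}{12} \approx -1.1489 \cdot 10^{7}$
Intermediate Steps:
$l = -18$ ($l = \left(-3\right) 6 = -18$)
$L = -96$ ($L = - 4 \left(\left(-6\right) \left(-4\right)\right) = \left(-4\right) 24 = -96$)
$t{\left(c \right)} = 9 + \frac{118 \left(4 + c\right) \left(7 + c\right)}{c}$ ($t{\left(c \right)} = 9 + \frac{118 \left(7 + c\right) \left(c + 4\right)}{c} = 9 + \frac{118 \left(7 + c\right) \left(4 + c\right)}{c} = 9 + \frac{118 \left(4 + c\right) \left(7 + c\right)}{c}$)
$v = -11478544$ ($v = - 4 \left(-1694\right)^{2} = \left(-4\right) 2869636 = -11478544$)
$t{\left(L \right)} + v = \left(1307 + 118 \left(-96\right) + \frac{3304}{-96}\right) - 11478544 = \left(1307 - 11328 + 3304 \left(- \frac{1}{96}\right)\right) - 11478544 = \left(1307 - 11328 - \frac{413}{12}\right) - 11478544 = - \frac{120665}{12} - 11478544 = - \frac{137863193}{12}$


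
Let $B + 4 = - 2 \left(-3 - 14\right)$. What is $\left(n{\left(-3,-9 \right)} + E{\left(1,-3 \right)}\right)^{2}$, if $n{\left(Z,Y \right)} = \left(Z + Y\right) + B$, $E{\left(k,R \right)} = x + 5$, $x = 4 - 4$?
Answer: $529$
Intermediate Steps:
$x = 0$
$B = 30$ ($B = -4 - 2 \left(-3 - 14\right) = -4 - -34 = -4 + 34 = 30$)
$E{\left(k,R \right)} = 5$ ($E{\left(k,R \right)} = 0 + 5 = 5$)
$n{\left(Z,Y \right)} = 30 + Y + Z$ ($n{\left(Z,Y \right)} = \left(Z + Y\right) + 30 = \left(Y + Z\right) + 30 = 30 + Y + Z$)
$\left(n{\left(-3,-9 \right)} + E{\left(1,-3 \right)}\right)^{2} = \left(\left(30 - 9 - 3\right) + 5\right)^{2} = \left(18 + 5\right)^{2} = 23^{2} = 529$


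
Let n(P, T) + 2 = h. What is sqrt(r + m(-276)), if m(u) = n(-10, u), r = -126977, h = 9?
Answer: I*sqrt(126970) ≈ 356.33*I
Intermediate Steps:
n(P, T) = 7 (n(P, T) = -2 + 9 = 7)
m(u) = 7
sqrt(r + m(-276)) = sqrt(-126977 + 7) = sqrt(-126970) = I*sqrt(126970)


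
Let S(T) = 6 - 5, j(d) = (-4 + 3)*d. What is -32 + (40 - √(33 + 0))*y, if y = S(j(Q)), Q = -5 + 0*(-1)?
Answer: 8 - √33 ≈ 2.2554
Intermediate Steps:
Q = -5 (Q = -5 + 0 = -5)
j(d) = -d
S(T) = 1
y = 1
-32 + (40 - √(33 + 0))*y = -32 + (40 - √(33 + 0))*1 = -32 + (40 - √33)*1 = -32 + (40 - √33) = 8 - √33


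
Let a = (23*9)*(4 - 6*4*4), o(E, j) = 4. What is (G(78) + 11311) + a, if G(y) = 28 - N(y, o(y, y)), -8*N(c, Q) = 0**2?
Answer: -7705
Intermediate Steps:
N(c, Q) = 0 (N(c, Q) = -1/8*0**2 = -1/8*0 = 0)
a = -19044 (a = 207*(4 - 24*4) = 207*(4 - 1*96) = 207*(4 - 96) = 207*(-92) = -19044)
G(y) = 28 (G(y) = 28 - 1*0 = 28 + 0 = 28)
(G(78) + 11311) + a = (28 + 11311) - 19044 = 11339 - 19044 = -7705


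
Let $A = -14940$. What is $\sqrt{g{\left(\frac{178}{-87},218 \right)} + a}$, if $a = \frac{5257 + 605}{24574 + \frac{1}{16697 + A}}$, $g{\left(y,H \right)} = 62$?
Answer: $\frac{8 \sqrt{201433731230553}}{14392173} \approx 7.8891$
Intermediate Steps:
$a = \frac{3433178}{14392173}$ ($a = \frac{5257 + 605}{24574 + \frac{1}{16697 - 14940}} = \frac{5862}{24574 + \frac{1}{1757}} = \frac{5862}{\frac{43176519}{1757}} = 5862 \cdot \frac{1757}{43176519} = \frac{3433178}{14392173} \approx 0.23854$)
$\sqrt{g{\left(\frac{178}{-87},218 \right)} + a} = \sqrt{62 + \frac{3433178}{14392173}} = \sqrt{\frac{895747904}{14392173}} = \frac{8 \sqrt{201433731230553}}{14392173}$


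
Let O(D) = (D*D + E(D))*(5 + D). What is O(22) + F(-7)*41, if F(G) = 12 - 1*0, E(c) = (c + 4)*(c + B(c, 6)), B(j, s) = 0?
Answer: 29004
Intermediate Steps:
E(c) = c*(4 + c) (E(c) = (c + 4)*(c + 0) = (4 + c)*c = c*(4 + c))
F(G) = 12 (F(G) = 12 + 0 = 12)
O(D) = (5 + D)*(D² + D*(4 + D)) (O(D) = (D*D + D*(4 + D))*(5 + D) = (D² + D*(4 + D))*(5 + D) = (5 + D)*(D² + D*(4 + D)))
O(22) + F(-7)*41 = 2*22*(10 + 22² + 7*22) + 12*41 = 2*22*(10 + 484 + 154) + 492 = 2*22*648 + 492 = 28512 + 492 = 29004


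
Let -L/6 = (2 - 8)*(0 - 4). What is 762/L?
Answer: -127/24 ≈ -5.2917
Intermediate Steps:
L = -144 (L = -6*(2 - 8)*(0 - 4) = -(-36)*(-4) = -6*24 = -144)
762/L = 762/(-144) = 762*(-1/144) = -127/24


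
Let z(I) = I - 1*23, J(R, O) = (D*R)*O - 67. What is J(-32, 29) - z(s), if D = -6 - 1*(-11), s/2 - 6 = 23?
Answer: -4742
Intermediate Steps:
s = 58 (s = 12 + 2*23 = 12 + 46 = 58)
D = 5 (D = -6 + 11 = 5)
J(R, O) = -67 + 5*O*R (J(R, O) = (5*R)*O - 67 = 5*O*R - 67 = -67 + 5*O*R)
z(I) = -23 + I (z(I) = I - 23 = -23 + I)
J(-32, 29) - z(s) = (-67 + 5*29*(-32)) - (-23 + 58) = (-67 - 4640) - 1*35 = -4707 - 35 = -4742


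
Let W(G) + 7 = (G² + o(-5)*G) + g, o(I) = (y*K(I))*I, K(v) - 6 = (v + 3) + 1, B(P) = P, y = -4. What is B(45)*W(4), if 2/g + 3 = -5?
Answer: 73575/4 ≈ 18394.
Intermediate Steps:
g = -¼ (g = 2/(-3 - 5) = 2/(-8) = 2*(-⅛) = -¼ ≈ -0.25000)
K(v) = 10 + v (K(v) = 6 + ((v + 3) + 1) = 6 + ((3 + v) + 1) = 6 + (4 + v) = 10 + v)
o(I) = I*(-40 - 4*I) (o(I) = (-4*(10 + I))*I = (-40 - 4*I)*I = I*(-40 - 4*I))
W(G) = -29/4 + G² + 100*G (W(G) = -7 + ((G² + (-4*(-5)*(10 - 5))*G) - ¼) = -7 + ((G² + (-4*(-5)*5)*G) - ¼) = -7 + ((G² + 100*G) - ¼) = -7 + (-¼ + G² + 100*G) = -29/4 + G² + 100*G)
B(45)*W(4) = 45*(-29/4 + 4² + 100*4) = 45*(-29/4 + 16 + 400) = 45*(1635/4) = 73575/4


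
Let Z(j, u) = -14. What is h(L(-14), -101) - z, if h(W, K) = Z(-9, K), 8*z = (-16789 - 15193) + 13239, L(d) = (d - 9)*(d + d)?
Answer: 18631/8 ≈ 2328.9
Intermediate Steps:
L(d) = 2*d*(-9 + d) (L(d) = (-9 + d)*(2*d) = 2*d*(-9 + d))
z = -18743/8 (z = ((-16789 - 15193) + 13239)/8 = (-31982 + 13239)/8 = (⅛)*(-18743) = -18743/8 ≈ -2342.9)
h(W, K) = -14
h(L(-14), -101) - z = -14 - 1*(-18743/8) = -14 + 18743/8 = 18631/8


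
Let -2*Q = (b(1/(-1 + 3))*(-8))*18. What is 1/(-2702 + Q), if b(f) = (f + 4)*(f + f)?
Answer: -1/2378 ≈ -0.00042052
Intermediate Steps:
b(f) = 2*f*(4 + f) (b(f) = (4 + f)*(2*f) = 2*f*(4 + f))
Q = 324 (Q = -(2*(4 + 1/(-1 + 3))/(-1 + 3))*(-8)*18/2 = -(2*(4 + 1/2)/2)*(-8)*18/2 = -(2*(½)*(4 + ½))*(-8)*18/2 = -(2*(½)*(9/2))*(-8)*18/2 = -(9/2)*(-8)*18/2 = -(-18)*18 = -½*(-648) = 324)
1/(-2702 + Q) = 1/(-2702 + 324) = 1/(-2378) = -1/2378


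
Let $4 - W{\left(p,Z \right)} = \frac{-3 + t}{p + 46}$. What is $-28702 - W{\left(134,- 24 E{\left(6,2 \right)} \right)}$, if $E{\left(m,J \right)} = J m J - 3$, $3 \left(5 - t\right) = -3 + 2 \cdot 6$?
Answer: $- \frac{5167081}{180} \approx -28706.0$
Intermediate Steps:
$t = 2$ ($t = 5 - \frac{-3 + 2 \cdot 6}{3} = 5 - \frac{-3 + 12}{3} = 5 - 3 = 2$)
$E{\left(m,J \right)} = -3 + m J^{2}$ ($E{\left(m,J \right)} = m J^{2} - 3 = -3 + m J^{2}$)
$W{\left(p,Z \right)} = 4 + \frac{1}{46 + p}$ ($W{\left(p,Z \right)} = 4 - \frac{-3 + 2}{p + 46} = 4 - - \frac{1}{46 + p} = 4 + \frac{1}{46 + p}$)
$-28702 - W{\left(134,- 24 E{\left(6,2 \right)} \right)} = -28702 - \frac{185 + 4 \cdot 134}{46 + 134} = -28702 - \frac{185 + 536}{180} = -28702 - \frac{1}{180} \cdot 721 = -28702 - \frac{721}{180} = - \frac{5167081}{180}$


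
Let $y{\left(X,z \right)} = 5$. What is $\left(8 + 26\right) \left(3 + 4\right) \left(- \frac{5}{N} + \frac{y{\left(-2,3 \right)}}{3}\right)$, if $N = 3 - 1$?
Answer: $- \frac{595}{3} \approx -198.33$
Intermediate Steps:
$N = 2$ ($N = 3 - 1 = 2$)
$\left(8 + 26\right) \left(3 + 4\right) \left(- \frac{5}{N} + \frac{y{\left(-2,3 \right)}}{3}\right) = \left(8 + 26\right) \left(3 + 4\right) \left(- \frac{5}{2} + \frac{5}{3}\right) = 34 \cdot 7 \left(\left(-5\right) \frac{1}{2} + 5 \cdot \frac{1}{3}\right) = 34 \cdot 7 \left(- \frac{5}{2} + \frac{5}{3}\right) = 34 \cdot 7 \left(- \frac{5}{6}\right) = 34 \left(- \frac{35}{6}\right) = - \frac{595}{3}$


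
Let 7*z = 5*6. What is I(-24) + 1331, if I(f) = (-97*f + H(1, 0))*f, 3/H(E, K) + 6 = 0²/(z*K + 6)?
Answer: -54529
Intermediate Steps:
z = 30/7 (z = (5*6)/7 = (⅐)*30 = 30/7 ≈ 4.2857)
H(E, K) = -½ (H(E, K) = 3/(-6 + 0²/(30*K/7 + 6)) = 3/(-6 + 0/(6 + 30*K/7)) = 3/(-6 + 0) = 3/(-6) = 3*(-⅙) = -½)
I(f) = f*(-½ - 97*f) (I(f) = (-97*f - ½)*f = (-½ - 97*f)*f = f*(-½ - 97*f))
I(-24) + 1331 = -½*(-24)*(1 + 194*(-24)) + 1331 = -½*(-24)*(1 - 4656) + 1331 = -½*(-24)*(-4655) + 1331 = -55860 + 1331 = -54529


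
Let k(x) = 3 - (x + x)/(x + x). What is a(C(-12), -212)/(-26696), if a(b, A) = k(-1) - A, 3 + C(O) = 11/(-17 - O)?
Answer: -107/13348 ≈ -0.0080162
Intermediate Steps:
k(x) = 2 (k(x) = 3 - 2*x/(2*x) = 3 - 2*x*1/(2*x) = 3 - 1*1 = 3 - 1 = 2)
C(O) = -3 + 11/(-17 - O)
a(b, A) = 2 - A
a(C(-12), -212)/(-26696) = (2 - 1*(-212))/(-26696) = (2 + 212)*(-1/26696) = 214*(-1/26696) = -107/13348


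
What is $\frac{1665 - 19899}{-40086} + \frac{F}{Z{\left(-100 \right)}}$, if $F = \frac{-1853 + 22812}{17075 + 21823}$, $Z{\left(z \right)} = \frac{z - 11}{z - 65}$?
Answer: $\frac{4025099053}{3205156302} \approx 1.2558$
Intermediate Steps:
$Z{\left(z \right)} = \frac{-11 + z}{-65 + z}$
$F = \frac{20959}{38898} \approx 0.53882$
$\frac{1665 - 19899}{-40086} + \frac{F}{Z{\left(-100 \right)}} = \frac{1665 - 19899}{-40086} + \frac{20959}{38898 \frac{-11 - 100}{-65 - 100}} = \left(1665 - 19899\right) \left(- \frac{1}{40086}\right) + \frac{20959}{38898 \frac{1}{-165} \left(-111\right)} = \left(-18234\right) \left(- \frac{1}{40086}\right) + \frac{20959}{38898 \left(\left(- \frac{1}{165}\right) \left(-111\right)\right)} = \frac{1013}{2227} + \frac{20959}{38898 \cdot \frac{37}{55}} = \frac{1013}{2227} + \frac{20959}{38898} \cdot \frac{55}{37} = \frac{1013}{2227} + \frac{1152745}{1439226} = \frac{4025099053}{3205156302}$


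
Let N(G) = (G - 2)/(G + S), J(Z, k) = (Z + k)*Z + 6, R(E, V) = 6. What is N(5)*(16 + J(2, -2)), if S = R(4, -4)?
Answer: 6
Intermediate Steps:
S = 6
J(Z, k) = 6 + Z*(Z + k) (J(Z, k) = Z*(Z + k) + 6 = 6 + Z*(Z + k))
N(G) = (-2 + G)/(6 + G) (N(G) = (G - 2)/(G + 6) = (-2 + G)/(6 + G))
N(5)*(16 + J(2, -2)) = ((-2 + 5)/(6 + 5))*(16 + (6 + 2**2 + 2*(-2))) = (3/11)*(16 + (6 + 4 - 4)) = ((1/11)*3)*(16 + 6) = (3/11)*22 = 6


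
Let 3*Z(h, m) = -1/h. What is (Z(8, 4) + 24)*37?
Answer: 21275/24 ≈ 886.46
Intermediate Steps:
Z(h, m) = -1/(3*h) (Z(h, m) = (-1/h)/3 = -1/(3*h))
(Z(8, 4) + 24)*37 = (-⅓/8 + 24)*37 = (-⅓*⅛ + 24)*37 = (-1/24 + 24)*37 = (575/24)*37 = 21275/24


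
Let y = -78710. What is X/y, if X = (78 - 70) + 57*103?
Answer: -5879/78710 ≈ -0.074692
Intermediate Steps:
X = 5879 (X = 8 + 5871 = 5879)
X/y = 5879/(-78710) = 5879*(-1/78710) = -5879/78710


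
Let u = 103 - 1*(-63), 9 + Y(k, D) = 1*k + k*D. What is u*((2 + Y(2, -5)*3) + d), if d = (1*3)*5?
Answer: -5644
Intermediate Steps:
Y(k, D) = -9 + k + D*k (Y(k, D) = -9 + (1*k + k*D) = -9 + (k + D*k) = -9 + k + D*k)
d = 15 (d = 3*5 = 15)
u = 166 (u = 103 + 63 = 166)
u*((2 + Y(2, -5)*3) + d) = 166*((2 + (-9 + 2 - 5*2)*3) + 15) = 166*((2 + (-9 + 2 - 10)*3) + 15) = 166*((2 - 17*3) + 15) = 166*((2 - 51) + 15) = 166*(-49 + 15) = 166*(-34) = -5644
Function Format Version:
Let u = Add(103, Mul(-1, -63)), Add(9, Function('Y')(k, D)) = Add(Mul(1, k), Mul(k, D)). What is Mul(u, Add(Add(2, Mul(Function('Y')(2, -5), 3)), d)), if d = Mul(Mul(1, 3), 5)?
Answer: -5644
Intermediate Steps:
Function('Y')(k, D) = Add(-9, k, Mul(D, k)) (Function('Y')(k, D) = Add(-9, Add(Mul(1, k), Mul(k, D))) = Add(-9, Add(k, Mul(D, k))) = Add(-9, k, Mul(D, k)))
d = 15 (d = Mul(3, 5) = 15)
u = 166 (u = Add(103, 63) = 166)
Mul(u, Add(Add(2, Mul(Function('Y')(2, -5), 3)), d)) = Mul(166, Add(Add(2, Mul(Add(-9, 2, Mul(-5, 2)), 3)), 15)) = Mul(166, Add(Add(2, Mul(Add(-9, 2, -10), 3)), 15)) = Mul(166, Add(Add(2, Mul(-17, 3)), 15)) = Mul(166, Add(Add(2, -51), 15)) = Mul(166, Add(-49, 15)) = Mul(166, -34) = -5644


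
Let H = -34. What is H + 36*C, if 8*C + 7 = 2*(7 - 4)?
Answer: -77/2 ≈ -38.500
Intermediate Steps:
C = -1/8 (C = -7/8 + (2*(7 - 4))/8 = -7/8 + (2*3)/8 = -7/8 + (1/8)*6 = -7/8 + 3/4 = -1/8 ≈ -0.12500)
H + 36*C = -34 + 36*(-1/8) = -34 - 9/2 = -77/2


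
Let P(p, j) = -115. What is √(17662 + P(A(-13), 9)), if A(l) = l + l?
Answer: √17547 ≈ 132.47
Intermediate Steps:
A(l) = 2*l
√(17662 + P(A(-13), 9)) = √(17662 - 115) = √17547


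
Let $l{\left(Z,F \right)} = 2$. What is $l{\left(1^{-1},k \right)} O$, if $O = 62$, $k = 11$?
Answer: $124$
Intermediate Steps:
$l{\left(1^{-1},k \right)} O = 2 \cdot 62 = 124$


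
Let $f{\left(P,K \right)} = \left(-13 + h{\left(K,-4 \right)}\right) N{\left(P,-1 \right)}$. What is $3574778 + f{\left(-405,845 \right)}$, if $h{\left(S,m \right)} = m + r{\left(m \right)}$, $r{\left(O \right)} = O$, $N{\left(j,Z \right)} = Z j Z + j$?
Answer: $3591788$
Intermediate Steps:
$N{\left(j,Z \right)} = j + j Z^{2}$ ($N{\left(j,Z \right)} = j Z^{2} + j = j + j Z^{2}$)
$h{\left(S,m \right)} = 2 m$ ($h{\left(S,m \right)} = m + m = 2 m$)
$f{\left(P,K \right)} = - 42 P$ ($f{\left(P,K \right)} = \left(-13 + 2 \left(-4\right)\right) P \left(1 + \left(-1\right)^{2}\right) = \left(-13 - 8\right) P \left(1 + 1\right) = - 21 P 2 = - 21 \cdot 2 P = - 42 P$)
$3574778 + f{\left(-405,845 \right)} = 3574778 - -17010 = 3574778 + 17010 = 3591788$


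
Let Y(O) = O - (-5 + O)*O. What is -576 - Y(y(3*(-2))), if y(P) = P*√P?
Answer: -792 + 36*I*√6 ≈ -792.0 + 88.182*I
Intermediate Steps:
y(P) = P^(3/2)
Y(O) = O - O*(-5 + O)
-576 - Y(y(3*(-2))) = -576 - (3*(-2))^(3/2)*(6 - (3*(-2))^(3/2)) = -576 - (-6)^(3/2)*(6 - (-6)^(3/2)) = -576 - (-6*I*√6)*(6 - (-6)*I*√6) = -576 - (-6*I*√6)*(6 + 6*I*√6) = -576 - (-6)*I*√6*(6 + 6*I*√6) = -576 + 6*I*√6*(6 + 6*I*√6)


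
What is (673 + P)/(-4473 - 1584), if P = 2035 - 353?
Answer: -785/2019 ≈ -0.38881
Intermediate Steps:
P = 1682
(673 + P)/(-4473 - 1584) = (673 + 1682)/(-4473 - 1584) = 2355/(-6057) = 2355*(-1/6057) = -785/2019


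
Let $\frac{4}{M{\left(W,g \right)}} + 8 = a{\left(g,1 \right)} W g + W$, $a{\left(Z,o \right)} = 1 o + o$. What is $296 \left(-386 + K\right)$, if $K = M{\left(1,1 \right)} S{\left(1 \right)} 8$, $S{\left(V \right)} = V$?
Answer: $- \frac{580752}{5} \approx -1.1615 \cdot 10^{5}$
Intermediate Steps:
$a{\left(Z,o \right)} = 2 o$ ($a{\left(Z,o \right)} = o + o = 2 o$)
$M{\left(W,g \right)} = \frac{4}{-8 + W + 2 W g}$ ($M{\left(W,g \right)} = \frac{4}{-8 + \left(2 \cdot 1 W g + W\right)} = \frac{4}{-8 + \left(2 W g + W\right)} = \frac{4}{-8 + \left(W + 2 W g\right)} = \frac{4}{-8 + W + 2 W g}$)
$K = - \frac{32}{5}$ ($K = \frac{4}{-8 + 1 + 2 \cdot 1 \cdot 1} \cdot 1 \cdot 8 = \frac{4}{-8 + 1 + 2} \cdot 1 \cdot 8 = \frac{4}{-5} \cdot 1 \cdot 8 = 4 \left(- \frac{1}{5}\right) 1 \cdot 8 = \left(- \frac{4}{5}\right) 1 \cdot 8 = \left(- \frac{4}{5}\right) 8 = - \frac{32}{5} \approx -6.4$)
$296 \left(-386 + K\right) = 296 \left(-386 - \frac{32}{5}\right) = 296 \left(- \frac{1962}{5}\right) = - \frac{580752}{5}$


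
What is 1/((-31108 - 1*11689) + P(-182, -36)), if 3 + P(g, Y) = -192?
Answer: -1/42992 ≈ -2.3260e-5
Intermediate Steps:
P(g, Y) = -195 (P(g, Y) = -3 - 192 = -195)
1/((-31108 - 1*11689) + P(-182, -36)) = 1/((-31108 - 1*11689) - 195) = 1/((-31108 - 11689) - 195) = 1/(-42797 - 195) = 1/(-42992) = -1/42992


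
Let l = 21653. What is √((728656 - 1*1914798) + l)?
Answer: I*√1164489 ≈ 1079.1*I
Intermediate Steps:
√((728656 - 1*1914798) + l) = √((728656 - 1*1914798) + 21653) = √((728656 - 1914798) + 21653) = √(-1186142 + 21653) = √(-1164489) = I*√1164489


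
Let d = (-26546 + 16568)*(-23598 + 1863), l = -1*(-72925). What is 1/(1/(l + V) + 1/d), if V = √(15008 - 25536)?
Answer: 3431063351711165702490/47065026722020553 + 188133562590195600*I*√658/47065026722020553 ≈ 72901.0 + 102.54*I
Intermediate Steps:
V = 4*I*√658 (V = √(-10528) = 4*I*√658 ≈ 102.61*I)
l = 72925
d = 216871830 (d = -9978*(-21735) = 216871830)
1/(1/(l + V) + 1/d) = 1/(1/(72925 + 4*I*√658) + 1/216871830) = 1/(1/216871830 + 1/(72925 + 4*I*√658))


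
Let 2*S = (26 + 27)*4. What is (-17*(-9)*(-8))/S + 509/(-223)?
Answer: -163453/11819 ≈ -13.830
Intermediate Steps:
S = 106 (S = ((26 + 27)*4)/2 = (53*4)/2 = (½)*212 = 106)
(-17*(-9)*(-8))/S + 509/(-223) = (-17*(-9)*(-8))/106 + 509/(-223) = (153*(-8))*(1/106) + 509*(-1/223) = -1224*1/106 - 509/223 = -612/53 - 509/223 = -163453/11819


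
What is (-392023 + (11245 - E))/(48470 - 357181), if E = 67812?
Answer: 448590/308711 ≈ 1.4531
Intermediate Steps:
(-392023 + (11245 - E))/(48470 - 357181) = (-392023 + (11245 - 1*67812))/(48470 - 357181) = (-392023 + (11245 - 67812))/(-308711) = (-392023 - 56567)*(-1/308711) = -448590*(-1/308711) = 448590/308711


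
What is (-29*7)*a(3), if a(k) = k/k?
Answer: -203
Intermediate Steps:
a(k) = 1
(-29*7)*a(3) = -29*7*1 = -203*1 = -203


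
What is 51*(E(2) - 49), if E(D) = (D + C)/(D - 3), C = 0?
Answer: -2601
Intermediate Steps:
E(D) = D/(-3 + D) (E(D) = (D + 0)/(D - 3) = D/(-3 + D))
51*(E(2) - 49) = 51*(2/(-3 + 2) - 49) = 51*(2/(-1) - 49) = 51*(2*(-1) - 49) = 51*(-2 - 49) = 51*(-51) = -2601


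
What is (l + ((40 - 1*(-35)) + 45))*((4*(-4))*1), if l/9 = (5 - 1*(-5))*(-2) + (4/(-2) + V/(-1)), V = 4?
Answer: 1824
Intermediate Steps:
l = -234 (l = 9*((5 - 1*(-5))*(-2) + (4/(-2) + 4/(-1))) = 9*((5 + 5)*(-2) + (4*(-½) + 4*(-1))) = 9*(10*(-2) + (-2 - 4)) = 9*(-20 - 6) = 9*(-26) = -234)
(l + ((40 - 1*(-35)) + 45))*((4*(-4))*1) = (-234 + ((40 - 1*(-35)) + 45))*((4*(-4))*1) = (-234 + ((40 + 35) + 45))*(-16*1) = (-234 + (75 + 45))*(-16) = (-234 + 120)*(-16) = -114*(-16) = 1824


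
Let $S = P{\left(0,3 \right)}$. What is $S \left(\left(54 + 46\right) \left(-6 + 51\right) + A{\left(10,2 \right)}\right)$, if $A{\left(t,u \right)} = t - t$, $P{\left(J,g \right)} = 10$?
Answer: $45000$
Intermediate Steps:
$S = 10$
$A{\left(t,u \right)} = 0$
$S \left(\left(54 + 46\right) \left(-6 + 51\right) + A{\left(10,2 \right)}\right) = 10 \left(\left(54 + 46\right) \left(-6 + 51\right) + 0\right) = 10 \left(100 \cdot 45 + 0\right) = 10 \left(4500 + 0\right) = 10 \cdot 4500 = 45000$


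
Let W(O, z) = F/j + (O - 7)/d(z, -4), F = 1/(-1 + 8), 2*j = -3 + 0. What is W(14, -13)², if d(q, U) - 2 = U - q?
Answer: 15625/53361 ≈ 0.29282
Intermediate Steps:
j = -3/2 (j = (-3 + 0)/2 = (½)*(-3) = -3/2 ≈ -1.5000)
d(q, U) = 2 + U - q (d(q, U) = 2 + (U - q) = 2 + U - q)
F = ⅐ (F = 1/7 = ⅐ ≈ 0.14286)
W(O, z) = -2/21 + (-7 + O)/(-2 - z) (W(O, z) = 1/(7*(-3/2)) + (O - 7)/(2 - 4 - z) = (⅐)*(-⅔) + (-7 + O)/(-2 - z) = -2/21 + (-7 + O)/(-2 - z))
W(14, -13)² = ((143 - 21*14 - 2*(-13))/(21*(2 - 13)))² = ((1/21)*(143 - 294 + 26)/(-11))² = ((1/21)*(-1/11)*(-125))² = (125/231)² = 15625/53361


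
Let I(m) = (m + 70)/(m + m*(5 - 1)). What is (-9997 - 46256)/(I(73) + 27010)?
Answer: -1207785/579929 ≈ -2.0826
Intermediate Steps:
I(m) = (70 + m)/(5*m) (I(m) = (70 + m)/(m + m*4) = (70 + m)/(m + 4*m) = (70 + m)/((5*m)) = (70 + m)*(1/(5*m)) = (70 + m)/(5*m))
(-9997 - 46256)/(I(73) + 27010) = (-9997 - 46256)/((⅕)*(70 + 73)/73 + 27010) = -56253/((⅕)*(1/73)*143 + 27010) = -56253/(143/365 + 27010) = -56253/9858793/365 = -56253*365/9858793 = -1207785/579929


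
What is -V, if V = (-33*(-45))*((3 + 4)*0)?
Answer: 0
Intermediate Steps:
V = 0 (V = 1485*(7*0) = 1485*0 = 0)
-V = -1*0 = 0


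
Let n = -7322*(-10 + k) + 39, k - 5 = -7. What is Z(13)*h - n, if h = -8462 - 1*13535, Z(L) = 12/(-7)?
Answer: -351357/7 ≈ -50194.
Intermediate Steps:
k = -2 (k = 5 - 7 = -2)
Z(L) = -12/7 (Z(L) = 12*(-⅐) = -12/7)
h = -21997 (h = -8462 - 13535 = -21997)
n = 87903 (n = -7322*(-10 - 2) + 39 = -7322*(-12) + 39 = -1046*(-84) + 39 = 87864 + 39 = 87903)
Z(13)*h - n = -12/7*(-21997) - 1*87903 = 263964/7 - 87903 = -351357/7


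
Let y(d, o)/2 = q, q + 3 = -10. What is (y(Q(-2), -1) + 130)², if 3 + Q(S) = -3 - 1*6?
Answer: 10816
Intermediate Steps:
q = -13 (q = -3 - 10 = -13)
Q(S) = -12 (Q(S) = -3 + (-3 - 1*6) = -3 + (-3 - 6) = -3 - 9 = -12)
y(d, o) = -26 (y(d, o) = 2*(-13) = -26)
(y(Q(-2), -1) + 130)² = (-26 + 130)² = 104² = 10816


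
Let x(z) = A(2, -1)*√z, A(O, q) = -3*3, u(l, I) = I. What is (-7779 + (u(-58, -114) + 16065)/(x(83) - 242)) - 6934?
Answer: -766596775/51841 + 143559*√83/51841 ≈ -14762.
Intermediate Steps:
A(O, q) = -9
x(z) = -9*√z
(-7779 + (u(-58, -114) + 16065)/(x(83) - 242)) - 6934 = (-7779 + (-114 + 16065)/(-9*√83 - 242)) - 6934 = (-7779 + 15951/(-242 - 9*√83)) - 6934 = -14713 + 15951/(-242 - 9*√83)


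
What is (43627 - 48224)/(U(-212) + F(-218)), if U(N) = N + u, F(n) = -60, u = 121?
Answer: 4597/151 ≈ 30.444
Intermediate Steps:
U(N) = 121 + N (U(N) = N + 121 = 121 + N)
(43627 - 48224)/(U(-212) + F(-218)) = (43627 - 48224)/((121 - 212) - 60) = -4597/(-91 - 60) = -4597/(-151) = -4597*(-1/151) = 4597/151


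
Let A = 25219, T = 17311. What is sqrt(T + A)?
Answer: sqrt(42530) ≈ 206.23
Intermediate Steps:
sqrt(T + A) = sqrt(17311 + 25219) = sqrt(42530)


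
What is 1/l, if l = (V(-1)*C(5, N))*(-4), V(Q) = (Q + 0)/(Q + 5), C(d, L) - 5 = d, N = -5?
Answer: 1/10 ≈ 0.10000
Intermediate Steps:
C(d, L) = 5 + d
V(Q) = Q/(5 + Q)
l = 10 (l = ((-1/(5 - 1))*(5 + 5))*(-4) = (-1/4*10)*(-4) = (-1*1/4*10)*(-4) = -1/4*10*(-4) = -5/2*(-4) = 10)
1/l = 1/10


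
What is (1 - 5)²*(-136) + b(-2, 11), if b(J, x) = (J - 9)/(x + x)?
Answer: -4353/2 ≈ -2176.5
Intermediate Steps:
b(J, x) = (-9 + J)/(2*x) (b(J, x) = (-9 + J)/((2*x)) = (-9 + J)*(1/(2*x)) = (-9 + J)/(2*x))
(1 - 5)²*(-136) + b(-2, 11) = (1 - 5)²*(-136) + (½)*(-9 - 2)/11 = (-4)²*(-136) + (½)*(1/11)*(-11) = 16*(-136) - ½ = -2176 - ½ = -4353/2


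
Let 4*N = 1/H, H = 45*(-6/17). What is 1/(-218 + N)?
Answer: -1080/235457 ≈ -0.0045868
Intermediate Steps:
H = -270/17 (H = 45*(-6*1/17) = 45*(-6/17) = -270/17 ≈ -15.882)
N = -17/1080 (N = 1/(4*(-270/17)) = (1/4)*(-17/270) = -17/1080 ≈ -0.015741)
1/(-218 + N) = 1/(-218 - 17/1080) = 1/(-235457/1080) = -1080/235457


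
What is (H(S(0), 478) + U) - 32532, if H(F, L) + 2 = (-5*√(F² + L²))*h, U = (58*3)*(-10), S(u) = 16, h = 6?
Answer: -34274 - 60*√57185 ≈ -48622.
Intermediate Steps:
U = -1740 (U = 174*(-10) = -1740)
H(F, L) = -2 - 30*√(F² + L²) (H(F, L) = -2 - 5*√(F² + L²)*6 = -2 - 30*√(F² + L²))
(H(S(0), 478) + U) - 32532 = ((-2 - 30*√(16² + 478²)) - 1740) - 32532 = ((-2 - 30*√(256 + 228484)) - 1740) - 32532 = ((-2 - 60*√57185) - 1740) - 32532 = (-1742 - 60*√57185) - 32532 = -34274 - 60*√57185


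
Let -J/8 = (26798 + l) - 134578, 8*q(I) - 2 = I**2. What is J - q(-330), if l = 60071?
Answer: 1472237/4 ≈ 3.6806e+5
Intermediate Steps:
q(I) = 1/4 + I**2/8
J = 381672 (J = -8*((26798 + 60071) - 134578) = -8*(86869 - 134578) = -8*(-47709) = 381672)
J - q(-330) = 381672 - (1/4 + (1/8)*(-330)**2) = 381672 - (1/4 + (1/8)*108900) = 381672 - (1/4 + 27225/2) = 381672 - 1*54451/4 = 381672 - 54451/4 = 1472237/4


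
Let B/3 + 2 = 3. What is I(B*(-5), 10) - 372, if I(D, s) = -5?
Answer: -377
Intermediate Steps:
B = 3 (B = -6 + 3*3 = -6 + 9 = 3)
I(B*(-5), 10) - 372 = -5 - 372 = -377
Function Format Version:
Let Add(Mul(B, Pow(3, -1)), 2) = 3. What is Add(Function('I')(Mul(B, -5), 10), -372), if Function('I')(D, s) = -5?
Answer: -377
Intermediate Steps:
B = 3 (B = Add(-6, Mul(3, 3)) = Add(-6, 9) = 3)
Add(Function('I')(Mul(B, -5), 10), -372) = Add(-5, -372) = -377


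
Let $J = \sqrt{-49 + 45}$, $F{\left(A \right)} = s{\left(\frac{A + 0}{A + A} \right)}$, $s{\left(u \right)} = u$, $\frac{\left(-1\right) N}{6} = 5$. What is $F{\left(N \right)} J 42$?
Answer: $42 i \approx 42.0 i$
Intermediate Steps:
$N = -30$ ($N = \left(-6\right) 5 = -30$)
$F{\left(A \right)} = \frac{1}{2}$ ($F{\left(A \right)} = \frac{A + 0}{A + A} = \frac{A}{2 A} = A \frac{1}{2 A} = \frac{1}{2}$)
$J = 2 i$ ($J = \sqrt{-4} = 2 i \approx 2.0 i$)
$F{\left(N \right)} J 42 = \frac{2 i}{2} \cdot 42 = i 42 = 42 i$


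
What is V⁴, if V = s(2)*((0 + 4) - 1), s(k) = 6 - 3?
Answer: 6561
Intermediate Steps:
s(k) = 3
V = 9 (V = 3*((0 + 4) - 1) = 3*(4 - 1) = 3*3 = 9)
V⁴ = 9⁴ = 6561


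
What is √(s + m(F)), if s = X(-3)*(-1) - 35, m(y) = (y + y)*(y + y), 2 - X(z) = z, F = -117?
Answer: 2*√13679 ≈ 233.91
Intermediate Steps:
X(z) = 2 - z
m(y) = 4*y² (m(y) = (2*y)*(2*y) = 4*y²)
s = -40 (s = (2 - 1*(-3))*(-1) - 35 = (2 + 3)*(-1) - 35 = 5*(-1) - 35 = -5 - 35 = -40)
√(s + m(F)) = √(-40 + 4*(-117)²) = √(-40 + 4*13689) = √(-40 + 54756) = √54716 = 2*√13679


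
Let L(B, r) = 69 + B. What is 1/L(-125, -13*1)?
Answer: -1/56 ≈ -0.017857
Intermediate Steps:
1/L(-125, -13*1) = 1/(69 - 125) = 1/(-56) = -1/56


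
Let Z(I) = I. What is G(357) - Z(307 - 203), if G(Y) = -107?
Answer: -211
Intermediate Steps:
G(357) - Z(307 - 203) = -107 - (307 - 203) = -107 - 1*104 = -107 - 104 = -211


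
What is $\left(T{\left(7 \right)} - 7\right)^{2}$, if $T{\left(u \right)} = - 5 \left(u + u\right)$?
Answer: $5929$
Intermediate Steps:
$T{\left(u \right)} = - 10 u$ ($T{\left(u \right)} = - 5 \cdot 2 u = - 10 u$)
$\left(T{\left(7 \right)} - 7\right)^{2} = \left(\left(-10\right) 7 - 7\right)^{2} = \left(-70 - 7\right)^{2} = \left(-77\right)^{2} = 5929$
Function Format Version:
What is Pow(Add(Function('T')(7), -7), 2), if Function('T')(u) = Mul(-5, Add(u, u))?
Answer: 5929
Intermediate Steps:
Function('T')(u) = Mul(-10, u) (Function('T')(u) = Mul(-5, Mul(2, u)) = Mul(-10, u))
Pow(Add(Function('T')(7), -7), 2) = Pow(Add(Mul(-10, 7), -7), 2) = Pow(Add(-70, -7), 2) = Pow(-77, 2) = 5929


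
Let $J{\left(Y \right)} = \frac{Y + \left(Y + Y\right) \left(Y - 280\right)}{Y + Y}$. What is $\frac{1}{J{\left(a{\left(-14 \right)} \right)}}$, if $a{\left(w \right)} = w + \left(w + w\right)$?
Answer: $- \frac{2}{643} \approx -0.0031104$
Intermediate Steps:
$a{\left(w \right)} = 3 w$ ($a{\left(w \right)} = w + 2 w = 3 w$)
$J{\left(Y \right)} = \frac{Y + 2 Y \left(-280 + Y\right)}{2 Y}$
$\frac{1}{J{\left(a{\left(-14 \right)} \right)}} = \frac{1}{- \frac{559}{2} + 3 \left(-14\right)} = \frac{1}{- \frac{559}{2} - 42} = \frac{1}{- \frac{643}{2}} = - \frac{2}{643}$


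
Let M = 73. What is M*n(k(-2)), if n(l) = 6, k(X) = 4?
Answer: 438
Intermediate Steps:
M*n(k(-2)) = 73*6 = 438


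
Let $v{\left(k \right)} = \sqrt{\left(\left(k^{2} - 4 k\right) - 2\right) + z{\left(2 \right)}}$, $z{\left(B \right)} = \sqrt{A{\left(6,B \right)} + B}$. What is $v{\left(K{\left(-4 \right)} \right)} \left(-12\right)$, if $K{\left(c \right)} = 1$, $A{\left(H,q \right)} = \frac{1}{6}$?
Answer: $- 2 i \sqrt{180 - 6 \sqrt{78}} \approx - 22.54 i$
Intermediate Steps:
$A{\left(H,q \right)} = \frac{1}{6}$
$z{\left(B \right)} = \sqrt{\frac{1}{6} + B}$
$v{\left(k \right)} = \sqrt{-2 + k^{2} - 4 k + \frac{\sqrt{78}}{6}}$ ($v{\left(k \right)} = \sqrt{\left(\left(k^{2} - 4 k\right) - 2\right) + \frac{\sqrt{6 + 36 \cdot 2}}{6}} = \sqrt{\left(-2 + k^{2} - 4 k\right) + \frac{\sqrt{6 + 72}}{6}} = \sqrt{\left(-2 + k^{2} - 4 k\right) + \frac{\sqrt{78}}{6}} = \sqrt{-2 + k^{2} - 4 k + \frac{\sqrt{78}}{6}}$)
$v{\left(K{\left(-4 \right)} \right)} \left(-12\right) = \frac{\sqrt{-72 - 144 + 6 \sqrt{78} + 36 \cdot 1^{2}}}{6} \left(-12\right) = \frac{\sqrt{-72 - 144 + 6 \sqrt{78} + 36 \cdot 1}}{6} \left(-12\right) = \frac{\sqrt{-72 - 144 + 6 \sqrt{78} + 36}}{6} \left(-12\right) = \frac{\sqrt{-180 + 6 \sqrt{78}}}{6} \left(-12\right) = - 2 \sqrt{-180 + 6 \sqrt{78}}$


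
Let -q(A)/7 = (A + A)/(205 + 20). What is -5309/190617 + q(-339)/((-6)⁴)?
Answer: -35746451/3087995400 ≈ -0.011576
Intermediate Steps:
q(A) = -14*A/225 (q(A) = -7*(A + A)/(205 + 20) = -7*2*A/225 = -14*A/225)
-5309/190617 + q(-339)/((-6)⁴) = -5309/190617 + (-14/225*(-339))/((-6)⁴) = -5309*1/190617 + (1582/75)/1296 = -5309/190617 + (1582/75)*(1/1296) = -5309/190617 + 791/48600 = -35746451/3087995400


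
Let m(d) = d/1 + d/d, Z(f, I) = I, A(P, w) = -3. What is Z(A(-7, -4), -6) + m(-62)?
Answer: -67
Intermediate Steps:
m(d) = 1 + d (m(d) = d*1 + 1 = d + 1 = 1 + d)
Z(A(-7, -4), -6) + m(-62) = -6 + (1 - 62) = -6 - 61 = -67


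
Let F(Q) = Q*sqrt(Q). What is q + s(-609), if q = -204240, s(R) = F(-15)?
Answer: -204240 - 15*I*sqrt(15) ≈ -2.0424e+5 - 58.095*I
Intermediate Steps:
F(Q) = Q**(3/2)
s(R) = -15*I*sqrt(15) (s(R) = (-15)**(3/2) = -15*I*sqrt(15))
q + s(-609) = -204240 - 15*I*sqrt(15)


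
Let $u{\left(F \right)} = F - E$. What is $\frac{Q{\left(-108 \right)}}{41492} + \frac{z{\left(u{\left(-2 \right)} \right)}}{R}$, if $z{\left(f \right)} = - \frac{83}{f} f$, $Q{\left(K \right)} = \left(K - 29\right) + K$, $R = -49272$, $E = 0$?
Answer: $- \frac{2156951}{511098456} \approx -0.0042202$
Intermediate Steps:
$u{\left(F \right)} = F$ ($u{\left(F \right)} = F - 0 = F + 0 = F$)
$Q{\left(K \right)} = -29 + 2 K$ ($Q{\left(K \right)} = \left(-29 + K\right) + K = -29 + 2 K$)
$z{\left(f \right)} = -83$
$\frac{Q{\left(-108 \right)}}{41492} + \frac{z{\left(u{\left(-2 \right)} \right)}}{R} = \frac{-29 + 2 \left(-108\right)}{41492} - \frac{83}{-49272} = \left(-29 - 216\right) \frac{1}{41492} - - \frac{83}{49272} = \left(-245\right) \frac{1}{41492} + \frac{83}{49272} = - \frac{245}{41492} + \frac{83}{49272} = - \frac{2156951}{511098456}$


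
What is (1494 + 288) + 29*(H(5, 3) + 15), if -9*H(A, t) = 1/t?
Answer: 59830/27 ≈ 2215.9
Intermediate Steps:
H(A, t) = -1/(9*t)
(1494 + 288) + 29*(H(5, 3) + 15) = (1494 + 288) + 29*(-1/9/3 + 15) = 1782 + 29*(-1/9*1/3 + 15) = 1782 + 29*(-1/27 + 15) = 1782 + 29*(404/27) = 1782 + 11716/27 = 59830/27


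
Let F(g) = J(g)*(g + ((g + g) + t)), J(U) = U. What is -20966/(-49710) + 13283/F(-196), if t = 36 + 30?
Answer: 467561887/847654920 ≈ 0.55159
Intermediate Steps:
t = 66
F(g) = g*(66 + 3*g) (F(g) = g*(g + ((g + g) + 66)) = g*(g + (2*g + 66)) = g*(g + (66 + 2*g)) = g*(66 + 3*g))
-20966/(-49710) + 13283/F(-196) = -20966/(-49710) + 13283/((3*(-196)*(22 - 196))) = -20966*(-1/49710) + 13283/((3*(-196)*(-174))) = 10483/24855 + 13283/102312 = 467561887/847654920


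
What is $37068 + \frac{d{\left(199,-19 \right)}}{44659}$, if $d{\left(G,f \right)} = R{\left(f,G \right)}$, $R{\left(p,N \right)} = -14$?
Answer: $\frac{1655419798}{44659} \approx 37068.0$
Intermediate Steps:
$d{\left(G,f \right)} = -14$
$37068 + \frac{d{\left(199,-19 \right)}}{44659} = 37068 - \frac{14}{44659} = \frac{1655419798}{44659}$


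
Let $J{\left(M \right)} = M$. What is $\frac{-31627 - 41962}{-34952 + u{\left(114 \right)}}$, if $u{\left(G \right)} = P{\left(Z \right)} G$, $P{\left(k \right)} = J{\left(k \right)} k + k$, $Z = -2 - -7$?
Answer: $\frac{73589}{31532} \approx 2.3338$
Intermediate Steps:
$Z = 5$ ($Z = -2 + 7 = 5$)
$P{\left(k \right)} = k + k^{2}$ ($P{\left(k \right)} = k k + k = k^{2} + k = k + k^{2}$)
$u{\left(G \right)} = 30 G$ ($u{\left(G \right)} = 5 \left(1 + 5\right) G = 5 \cdot 6 G = 30 G$)
$\frac{-31627 - 41962}{-34952 + u{\left(114 \right)}} = \frac{-31627 - 41962}{-34952 + 30 \cdot 114} = - \frac{73589}{-34952 + 3420} = - \frac{73589}{-31532} = \left(-73589\right) \left(- \frac{1}{31532}\right) = \frac{73589}{31532}$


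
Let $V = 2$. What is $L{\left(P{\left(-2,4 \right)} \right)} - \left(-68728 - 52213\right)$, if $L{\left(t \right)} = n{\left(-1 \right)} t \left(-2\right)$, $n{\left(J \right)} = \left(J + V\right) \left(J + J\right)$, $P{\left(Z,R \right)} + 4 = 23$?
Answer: $121017$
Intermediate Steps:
$P{\left(Z,R \right)} = 19$ ($P{\left(Z,R \right)} = -4 + 23 = 19$)
$n{\left(J \right)} = 2 J \left(2 + J\right)$ ($n{\left(J \right)} = \left(J + 2\right) \left(J + J\right) = \left(2 + J\right) 2 J = 2 J \left(2 + J\right)$)
$L{\left(t \right)} = 4 t$ ($L{\left(t \right)} = 2 \left(-1\right) \left(2 - 1\right) t \left(-2\right) = 2 \left(-1\right) 1 \left(- 2 t\right) = - 2 \left(- 2 t\right) = 4 t$)
$L{\left(P{\left(-2,4 \right)} \right)} - \left(-68728 - 52213\right) = 4 \cdot 19 - \left(-68728 - 52213\right) = 76 - \left(-68728 - 52213\right) = 76 - -120941 = 76 + 120941 = 121017$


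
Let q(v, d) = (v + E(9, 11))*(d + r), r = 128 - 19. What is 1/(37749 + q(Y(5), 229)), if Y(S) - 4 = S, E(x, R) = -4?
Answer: 1/39439 ≈ 2.5356e-5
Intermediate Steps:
Y(S) = 4 + S
r = 109
q(v, d) = (-4 + v)*(109 + d) (q(v, d) = (v - 4)*(d + 109) = (-4 + v)*(109 + d))
1/(37749 + q(Y(5), 229)) = 1/(37749 + (-436 - 4*229 + 109*(4 + 5) + 229*(4 + 5))) = 1/(37749 + (-436 - 916 + 109*9 + 229*9)) = 1/(37749 + (-436 - 916 + 981 + 2061)) = 1/(37749 + 1690) = 1/39439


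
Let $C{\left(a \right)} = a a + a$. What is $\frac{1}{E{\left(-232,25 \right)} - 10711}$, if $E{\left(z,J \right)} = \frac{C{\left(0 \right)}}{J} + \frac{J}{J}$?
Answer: $- \frac{1}{10710} \approx -9.3371 \cdot 10^{-5}$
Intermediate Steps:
$C{\left(a \right)} = a + a^{2}$ ($C{\left(a \right)} = a^{2} + a = a + a^{2}$)
$E{\left(z,J \right)} = 1$ ($E{\left(z,J \right)} = \frac{0 \left(1 + 0\right)}{J} + \frac{J}{J} = \frac{0 \cdot 1}{J} + 1 = \frac{0}{J} + 1 = 0 + 1 = 1$)
$\frac{1}{E{\left(-232,25 \right)} - 10711} = \frac{1}{1 - 10711} = \frac{1}{-10710} = - \frac{1}{10710}$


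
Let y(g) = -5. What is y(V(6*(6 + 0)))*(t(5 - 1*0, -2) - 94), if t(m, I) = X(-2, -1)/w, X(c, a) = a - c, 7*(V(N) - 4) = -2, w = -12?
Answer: 5645/12 ≈ 470.42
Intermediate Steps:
V(N) = 26/7 (V(N) = 4 + (⅐)*(-2) = 4 - 2/7 = 26/7)
t(m, I) = -1/12 (t(m, I) = (-1 - 1*(-2))/(-12) = (-1 + 2)*(-1/12) = 1*(-1/12) = -1/12)
y(V(6*(6 + 0)))*(t(5 - 1*0, -2) - 94) = -5*(-1/12 - 94) = -5*(-1129/12) = 5645/12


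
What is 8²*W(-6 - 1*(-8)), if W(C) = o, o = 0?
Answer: 0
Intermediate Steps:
W(C) = 0
8²*W(-6 - 1*(-8)) = 8²*0 = 64*0 = 0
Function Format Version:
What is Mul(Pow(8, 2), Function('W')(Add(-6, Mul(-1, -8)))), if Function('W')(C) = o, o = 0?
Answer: 0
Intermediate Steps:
Function('W')(C) = 0
Mul(Pow(8, 2), Function('W')(Add(-6, Mul(-1, -8)))) = Mul(Pow(8, 2), 0) = Mul(64, 0) = 0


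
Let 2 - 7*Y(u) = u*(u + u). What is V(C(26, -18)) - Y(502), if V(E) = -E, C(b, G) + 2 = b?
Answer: 503838/7 ≈ 71977.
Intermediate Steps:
C(b, G) = -2 + b
Y(u) = 2/7 - 2*u²/7 (Y(u) = 2/7 - u*(u + u)/7 = 2/7 - u*2*u/7 = 2/7 - 2*u²/7)
V(C(26, -18)) - Y(502) = -(-2 + 26) - (2/7 - 2/7*502²) = -1*24 - (2/7 - 2/7*252004) = -24 - (2/7 - 504008/7) = -24 - 1*(-504006/7) = -24 + 504006/7 = 503838/7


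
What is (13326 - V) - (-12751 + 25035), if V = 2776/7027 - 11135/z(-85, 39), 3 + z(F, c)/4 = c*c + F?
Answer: 42032805701/40278764 ≈ 1043.5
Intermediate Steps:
z(F, c) = -12 + 4*F + 4*c**2 (z(F, c) = -12 + 4*(c*c + F) = -12 + 4*(c**2 + F) = -12 + 4*(F + c**2) = -12 + (4*F + 4*c**2) = -12 + 4*F + 4*c**2)
V = -62333613/40278764 (V = 2776/7027 - 11135/(-12 + 4*(-85) + 4*39**2) = 2776*(1/7027) - 11135/(-12 - 340 + 4*1521) = 2776/7027 - 11135/(-12 - 340 + 6084) = 2776/7027 - 11135/5732 = -62333613/40278764 ≈ -1.5476)
(13326 - V) - (-12751 + 25035) = (13326 - 1*(-62333613/40278764)) - (-12751 + 25035) = (13326 + 62333613/40278764) - 1*12284 = 536817142677/40278764 - 12284 = 42032805701/40278764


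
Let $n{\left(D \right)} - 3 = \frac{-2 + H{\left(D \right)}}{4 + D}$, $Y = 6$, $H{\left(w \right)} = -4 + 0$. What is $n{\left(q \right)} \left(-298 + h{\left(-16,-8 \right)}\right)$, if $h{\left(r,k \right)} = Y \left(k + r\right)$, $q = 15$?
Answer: $- \frac{22542}{19} \approx -1186.4$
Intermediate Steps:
$H{\left(w \right)} = -4$
$h{\left(r,k \right)} = 6 k + 6 r$ ($h{\left(r,k \right)} = 6 \left(k + r\right) = 6 k + 6 r$)
$n{\left(D \right)} = 3 - \frac{6}{4 + D}$ ($n{\left(D \right)} = 3 + \frac{-2 - 4}{4 + D} = 3 - \frac{6}{4 + D}$)
$n{\left(q \right)} \left(-298 + h{\left(-16,-8 \right)}\right) = \frac{3 \left(2 + 15\right)}{4 + 15} \left(-298 + \left(6 \left(-8\right) + 6 \left(-16\right)\right)\right) = 3 \cdot \frac{1}{19} \cdot 17 \left(-298 - 144\right) = \frac{51}{19} \left(-442\right) = - \frac{22542}{19}$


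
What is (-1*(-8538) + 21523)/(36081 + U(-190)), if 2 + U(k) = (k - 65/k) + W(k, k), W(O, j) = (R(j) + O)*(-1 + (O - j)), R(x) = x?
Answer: 1142318/1378235 ≈ 0.82883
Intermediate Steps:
W(O, j) = (O + j)*(-1 + O - j) (W(O, j) = (j + O)*(-1 + (O - j)) = (O + j)*(-1 + O - j))
U(k) = -2 - k - 65/k (U(k) = -2 + ((k - 65/k) + (k² - k - k - k²)) = -2 + ((k - 65/k) - 2*k) = -2 + (-k - 65/k) = -2 - k - 65/k)
(-1*(-8538) + 21523)/(36081 + U(-190)) = (-1*(-8538) + 21523)/(36081 + (-2 - 1*(-190) - 65/(-190))) = (8538 + 21523)/(36081 + (-2 + 190 - 65*(-1/190))) = 30061/(36081 + (-2 + 190 + 13/38)) = 30061/(36081 + 7157/38) = 30061/(1378235/38) = 30061*(38/1378235) = 1142318/1378235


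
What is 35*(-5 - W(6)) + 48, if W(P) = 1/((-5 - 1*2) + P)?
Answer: -92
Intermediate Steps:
W(P) = 1/(-7 + P) (W(P) = 1/((-5 - 2) + P) = 1/(-7 + P))
35*(-5 - W(6)) + 48 = 35*(-5 - 1/(-7 + 6)) + 48 = 35*(-5 - 1/(-1)) + 48 = 35*(-5 - 1*(-1)) + 48 = 35*(-5 + 1) + 48 = 35*(-4) + 48 = -140 + 48 = -92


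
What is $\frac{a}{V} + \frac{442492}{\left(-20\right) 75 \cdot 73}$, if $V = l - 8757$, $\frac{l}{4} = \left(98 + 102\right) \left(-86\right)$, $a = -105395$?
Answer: $- \frac{5694399886}{2123122875} \approx -2.6821$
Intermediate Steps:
$l = -68800$ ($l = 4 \left(98 + 102\right) \left(-86\right) = 4 \cdot 200 \left(-86\right) = 4 \left(-17200\right) = -68800$)
$V = -77557$ ($V = -68800 - 8757 = -77557$)
$\frac{a}{V} + \frac{442492}{\left(-20\right) 75 \cdot 73} = - \frac{105395}{-77557} + \frac{442492}{\left(-20\right) 75 \cdot 73} = \left(-105395\right) \left(- \frac{1}{77557}\right) + \frac{442492}{\left(-1500\right) 73} = \frac{105395}{77557} + \frac{442492}{-109500} = \frac{105395}{77557} + 442492 \left(- \frac{1}{109500}\right) = \frac{105395}{77557} - \frac{110623}{27375} = - \frac{5694399886}{2123122875}$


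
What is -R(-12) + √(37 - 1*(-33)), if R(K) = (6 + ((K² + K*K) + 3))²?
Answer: -88209 + √70 ≈ -88201.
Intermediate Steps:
R(K) = (9 + 2*K²)² (R(K) = (6 + ((K² + K²) + 3))² = (6 + (2*K² + 3))² = (6 + (3 + 2*K²))² = (9 + 2*K²)²)
-R(-12) + √(37 - 1*(-33)) = -(9 + 2*(-12)²)² + √(37 - 1*(-33)) = -(9 + 2*144)² + √(37 + 33) = -(9 + 288)² + √70 = -1*297² + √70 = -1*88209 + √70 = -88209 + √70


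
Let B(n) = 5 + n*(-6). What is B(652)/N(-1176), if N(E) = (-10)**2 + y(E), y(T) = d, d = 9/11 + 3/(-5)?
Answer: -214885/5512 ≈ -38.985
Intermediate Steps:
B(n) = 5 - 6*n
d = 12/55 (d = 9*(1/11) + 3*(-1/5) = 9/11 - 3/5 = 12/55 ≈ 0.21818)
y(T) = 12/55
N(E) = 5512/55 (N(E) = (-10)**2 + 12/55 = 100 + 12/55 = 5512/55)
B(652)/N(-1176) = (5 - 6*652)/(5512/55) = (5 - 3912)*(55/5512) = -3907*55/5512 = -214885/5512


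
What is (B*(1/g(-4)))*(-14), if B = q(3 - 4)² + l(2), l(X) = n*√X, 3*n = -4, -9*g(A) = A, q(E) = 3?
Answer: -567/2 + 42*√2 ≈ -224.10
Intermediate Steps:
g(A) = -A/9
n = -4/3 (n = (⅓)*(-4) = -4/3 ≈ -1.3333)
l(X) = -4*√X/3
B = 9 - 4*√2/3 (B = 3² - 4*√2/3 = 9 - 4*√2/3 ≈ 7.1144)
(B*(1/g(-4)))*(-14) = ((9 - 4*√2/3)*(1/(-⅑*(-4))))*(-14) = ((9 - 4*√2/3)*(1/(4/9)))*(-14) = ((9 - 4*√2/3)*(1*(9/4)))*(-14) = ((9 - 4*√2/3)*(9/4))*(-14) = (81/4 - 3*√2)*(-14) = -567/2 + 42*√2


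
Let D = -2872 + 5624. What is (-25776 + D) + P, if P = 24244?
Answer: 1220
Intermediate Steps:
D = 2752
(-25776 + D) + P = (-25776 + 2752) + 24244 = -23024 + 24244 = 1220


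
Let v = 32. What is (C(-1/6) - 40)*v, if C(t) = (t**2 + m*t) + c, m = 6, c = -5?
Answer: -13240/9 ≈ -1471.1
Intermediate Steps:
C(t) = -5 + t**2 + 6*t (C(t) = (t**2 + 6*t) - 5 = -5 + t**2 + 6*t)
(C(-1/6) - 40)*v = ((-5 + (-1/6)**2 + 6*(-1/6)) - 40)*32 = ((-5 + 1/36 - 1) - 40)*32 = (-215/36 - 40)*32 = -1655/36*32 = -13240/9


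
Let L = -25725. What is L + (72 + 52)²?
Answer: -10349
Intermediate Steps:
L + (72 + 52)² = -25725 + (72 + 52)² = -25725 + 124² = -25725 + 15376 = -10349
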